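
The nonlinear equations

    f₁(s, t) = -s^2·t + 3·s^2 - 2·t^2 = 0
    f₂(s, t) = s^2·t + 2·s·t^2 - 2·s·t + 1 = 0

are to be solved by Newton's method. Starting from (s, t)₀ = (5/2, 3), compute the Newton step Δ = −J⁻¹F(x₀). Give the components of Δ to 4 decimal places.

(-0.7010, -0.9863)

At (5/2, 3): F = (-18.0000, 49.7500).
Jacobian J = [[-2·s·t + 6·s, -s^2 - 4·t], [2·s·t + 2·t^2 - 2·t, s^2 + 4·s·t - 2·s]].
At the point, J = [[0.0000, -18.2500], [27.0000, 31.2500]] (det J = 492.7500).
Solving J·Δ = −F gives Δ = (-0.7010, -0.9863).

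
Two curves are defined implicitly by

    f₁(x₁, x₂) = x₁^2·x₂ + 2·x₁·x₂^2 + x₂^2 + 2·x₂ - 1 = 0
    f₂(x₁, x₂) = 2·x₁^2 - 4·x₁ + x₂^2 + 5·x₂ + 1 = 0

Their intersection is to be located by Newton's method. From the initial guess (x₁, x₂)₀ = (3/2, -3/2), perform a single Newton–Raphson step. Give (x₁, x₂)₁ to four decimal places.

At (3/2, -3/2): F = (1.6250, -5.7500).
Jacobian J = [[2·x₁·x₂ + 2·x₂^2, x₁^2 + 4·x₁·x₂ + 2·x₂ + 2], [4·x₁ - 4, 2·x₂ + 5]].
At the point, J = [[0.0000, -7.7500], [2.0000, 2.0000]] (det J = 15.5000).
Solving J·Δ = −F gives Δ = (2.6653, 0.2097).
Then the next iterate is (x₁, x₂)₁ = (4.1653, -1.2903).

(4.1653, -1.2903)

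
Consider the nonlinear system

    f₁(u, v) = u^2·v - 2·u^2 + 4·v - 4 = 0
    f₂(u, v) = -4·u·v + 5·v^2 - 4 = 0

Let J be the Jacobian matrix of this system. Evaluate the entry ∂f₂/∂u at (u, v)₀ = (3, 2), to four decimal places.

-8.0000

∂f₂/∂u = -4·v.
At (3, 2) this is -8.0000.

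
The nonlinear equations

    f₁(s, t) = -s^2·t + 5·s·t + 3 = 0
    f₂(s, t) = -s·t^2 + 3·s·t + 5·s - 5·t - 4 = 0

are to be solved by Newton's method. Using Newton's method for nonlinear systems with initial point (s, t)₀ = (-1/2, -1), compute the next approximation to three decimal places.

At (-1/2, -1): F = (5.750, 0.500).
Jacobian J = [[-2·s·t + 5·t, -s^2 + 5·s], [-t^2 + 3·t + 5, -2·s·t + 3·s - 5]].
At the point, J = [[-6.000, -2.750], [1.000, -7.500]] (det J = 47.750).
Solving J·Δ = −F gives Δ = (0.874, 0.183).
Then the next iterate is (s, t)₁ = (0.374, -0.817).

(0.374, -0.817)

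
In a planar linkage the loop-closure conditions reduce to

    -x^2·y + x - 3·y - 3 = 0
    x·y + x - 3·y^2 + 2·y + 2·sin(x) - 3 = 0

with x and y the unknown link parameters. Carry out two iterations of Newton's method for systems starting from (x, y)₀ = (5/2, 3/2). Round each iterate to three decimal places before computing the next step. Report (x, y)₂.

(-0.919, -0.463)

At (5/2, 3/2): F = (-14.375, 0.69694).
Jacobian J = [[-2·x·y + 1, -x^2 - 3], [y + 2·cos(x) + 1, x - 6·y + 2]].
At the point, J = [[-6.500, -9.250], [0.89771, -4.500]] (det J = 37.55384).
Solving J·Δ = −F gives Δ = (-1.894, -0.223).
Then the next iterate is (x, y)₁ = (0.606, 1.277).
Round to (0.606, 1.277) and repeat: F = (-6.69396, -2.81916), J = [[-0.54772, -3.36724], [3.92087, -5.056]].
Δ = (-1.525, -1.740), so (x, y)₂ = (-0.919, -0.463).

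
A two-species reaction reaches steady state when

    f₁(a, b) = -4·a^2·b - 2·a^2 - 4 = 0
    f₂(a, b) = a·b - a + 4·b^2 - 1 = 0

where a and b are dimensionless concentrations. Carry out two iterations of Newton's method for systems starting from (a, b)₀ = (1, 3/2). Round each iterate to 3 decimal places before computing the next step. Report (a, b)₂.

At (1, 3/2): F = (-12.000, 8.500).
Jacobian J = [[-8·a·b - 4·a, -4·a^2], [b - 1, a + 8·b]].
At the point, J = [[-16.000, -4.000], [0.500, 13.000]] (det J = -206.000).
Solving J·Δ = −F gives Δ = (-0.592, -0.631).
Then the next iterate is (a, b)₁ = (0.408, 0.869).
Round to (0.408, 0.869) and repeat: F = (-4.91156, 1.96720), J = [[-4.46842, -0.66586], [-0.131, 7.360]].
Δ = (-1.057, -0.286), so (a, b)₂ = (-0.649, 0.583).

(-0.649, 0.583)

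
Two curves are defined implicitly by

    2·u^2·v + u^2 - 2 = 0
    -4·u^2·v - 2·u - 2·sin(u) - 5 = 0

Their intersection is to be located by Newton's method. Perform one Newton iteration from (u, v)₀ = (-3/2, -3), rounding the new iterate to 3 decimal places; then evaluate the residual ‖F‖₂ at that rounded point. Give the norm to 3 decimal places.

2.233

At (-3/2, -3): F = (-13.250, 26.99499).
Jacobian J = [[4·u·v + 2·u, 2·u^2], [-8·u·v - 2·cos(u) - 2, -4·u^2]].
At the point, J = [[15.000, 4.500], [-38.14147, -9.000]] (det J = 36.63663).
Solving J·Δ = −F gives Δ = (0.061, 2.742).
Then the next iterate is (u, v)₁ = (-1.439, -0.258).
Re-evaluating at (-1.439, -0.258): F = (-0.99777, 1.99764), so ‖F‖₂ = 2.233.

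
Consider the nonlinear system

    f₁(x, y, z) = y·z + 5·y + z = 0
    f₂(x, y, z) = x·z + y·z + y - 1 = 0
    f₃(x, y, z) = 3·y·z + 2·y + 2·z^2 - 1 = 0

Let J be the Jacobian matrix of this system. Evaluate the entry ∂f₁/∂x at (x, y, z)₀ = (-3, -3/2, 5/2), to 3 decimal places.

∂f₁/∂x = 0.
At (-3, -3/2, 5/2) this is 0.000.

0.000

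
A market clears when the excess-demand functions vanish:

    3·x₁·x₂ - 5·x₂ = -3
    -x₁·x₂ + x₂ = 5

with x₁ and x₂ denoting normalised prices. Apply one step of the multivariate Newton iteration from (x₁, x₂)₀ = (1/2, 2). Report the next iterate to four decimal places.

At (1/2, 2): F = (-4.0000, -4.0000).
Jacobian J = [[3·x₂, 3·x₁ - 5], [-x₂, -x₁ + 1]].
At the point, J = [[6.0000, -3.5000], [-2.0000, 0.5000]] (det J = -4.0000).
Solving J·Δ = −F gives Δ = (-4.0000, -8.0000).
Then the next iterate is (x₁, x₂)₁ = (-3.5000, -6.0000).

(-3.5000, -6.0000)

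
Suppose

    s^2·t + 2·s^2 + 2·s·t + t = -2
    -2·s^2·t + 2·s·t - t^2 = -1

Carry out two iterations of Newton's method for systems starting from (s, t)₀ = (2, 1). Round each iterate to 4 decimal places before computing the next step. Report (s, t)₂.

(-14.3712, -21.5927)

At (2, 1): F = (19.0000, -4.0000).
Jacobian J = [[2·s·t + 4·s + 2·t, s^2 + 2·s + 1], [-4·s·t + 2·t, -2·s^2 + 2·s - 2·t]].
At the point, J = [[14.0000, 9.0000], [-6.0000, -6.0000]] (det J = -30.0000).
Solving J·Δ = −F gives Δ = (-2.6000, 1.9333).
Then the next iterate is (s, t)₁ = (-0.6000, 2.9333).
Round to (-0.6000, 2.9333) and repeat: F = (3.189328, -13.236185), J = [[-0.053360, 0.1600], [12.906520, -7.7866]].
Δ = (-13.7712, -24.5260), so (s, t)₂ = (-14.3712, -21.5927).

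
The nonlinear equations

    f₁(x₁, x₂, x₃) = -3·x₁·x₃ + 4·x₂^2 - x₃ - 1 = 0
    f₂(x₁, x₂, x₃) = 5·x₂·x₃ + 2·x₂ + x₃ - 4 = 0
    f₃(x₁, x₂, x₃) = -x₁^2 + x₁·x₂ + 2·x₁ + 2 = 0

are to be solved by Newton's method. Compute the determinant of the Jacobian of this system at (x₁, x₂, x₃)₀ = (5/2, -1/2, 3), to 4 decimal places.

J = [[-3·x₃, 8·x₂, -3·x₁ - 1], [0, 5·x₃ + 2, 5·x₂ + 1], [-2·x₁ + x₂ + 2, x₁, 0]].
At the point, J = [[-9.0000, -4.0000, -8.5000], [0.0000, 17.0000, -1.5000], [-3.5000, 2.5000, 0.0000]].
det J = -560.5000.

-560.5000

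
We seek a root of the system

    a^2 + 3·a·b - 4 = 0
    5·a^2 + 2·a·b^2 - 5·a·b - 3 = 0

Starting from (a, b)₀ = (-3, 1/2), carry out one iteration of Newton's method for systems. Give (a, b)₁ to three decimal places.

At (-3, 1/2): F = (0.500, 48.000).
Jacobian J = [[2·a + 3·b, 3·a], [10·a + 2·b^2 - 5·b, 4·a·b - 5·a]].
At the point, J = [[-4.500, -9.000], [-32.000, 9.000]] (det J = -328.500).
Solving J·Δ = −F gives Δ = (1.329, -0.609).
Then the next iterate is (a, b)₁ = (-1.671, -0.109).

(-1.671, -0.109)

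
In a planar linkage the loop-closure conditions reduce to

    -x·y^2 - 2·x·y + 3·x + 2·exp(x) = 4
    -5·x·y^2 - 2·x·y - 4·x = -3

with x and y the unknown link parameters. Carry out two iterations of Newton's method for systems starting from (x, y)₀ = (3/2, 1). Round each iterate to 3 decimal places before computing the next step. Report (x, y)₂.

At (3/2, 1): F = (4.96338, -13.500).
Jacobian J = [[-y^2 - 2·y + 2·exp(x) + 3, -2·x·y - 2·x], [-5·y^2 - 2·y - 4, -10·x·y - 2·x]].
At the point, J = [[8.96338, -6.000], [-11.000, -18.000]] (det J = -227.34081).
Solving J·Δ = −F gives Δ = (-0.749, -0.292).
Then the next iterate is (x, y)₁ = (0.751, 0.708).
Round to (0.751, 0.708) and repeat: F = (1.05137, -2.94966), J = [[5.32097, -2.56542], [-7.92232, -6.81908]].
Δ = (-0.260, -0.130), so (x, y)₂ = (0.491, 0.578).

(0.491, 0.578)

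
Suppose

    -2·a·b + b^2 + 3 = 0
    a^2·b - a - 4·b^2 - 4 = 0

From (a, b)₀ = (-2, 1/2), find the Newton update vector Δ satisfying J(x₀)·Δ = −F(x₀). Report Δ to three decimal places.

(-0.333, -1.117)

At (-2, 1/2): F = (5.250, -1.000).
Jacobian J = [[-2·b, -2·a + 2·b], [2·a·b - 1, a^2 - 8·b]].
At the point, J = [[-1.000, 5.000], [-3.000, 0.000]] (det J = 15.000).
Solving J·Δ = −F gives Δ = (-0.333, -1.117).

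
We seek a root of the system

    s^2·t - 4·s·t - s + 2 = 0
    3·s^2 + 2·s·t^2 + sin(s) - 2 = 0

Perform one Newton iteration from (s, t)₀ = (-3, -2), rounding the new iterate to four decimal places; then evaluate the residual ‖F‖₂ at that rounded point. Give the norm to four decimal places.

10.0884

At (-3, -2): F = (-37.0000, 0.858880).
Jacobian J = [[2·s·t - 4·t - 1, s^2 - 4·s], [6·s + 2·t^2 + cos(s), 4·s·t]].
At the point, J = [[19.0000, 21.0000], [-10.989992, 24.0000]] (det J = 686.789842).
Solving J·Δ = −F gives Δ = (1.3192, 0.5683).
Then the next iterate is (s, t)₁ = (-1.6808, -1.4317).
Re-evaluating at (-1.6808, -1.4317): F = (-9.989485, -1.409179), so ‖F‖₂ = 10.0884.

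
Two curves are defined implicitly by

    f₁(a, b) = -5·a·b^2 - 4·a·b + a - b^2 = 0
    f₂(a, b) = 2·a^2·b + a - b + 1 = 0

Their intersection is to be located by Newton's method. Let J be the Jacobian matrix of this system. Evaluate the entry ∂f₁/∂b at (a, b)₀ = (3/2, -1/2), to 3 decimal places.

∂f₁/∂b = -10·a·b - 4·a - 2·b.
At (3/2, -1/2) this is 2.500.

2.500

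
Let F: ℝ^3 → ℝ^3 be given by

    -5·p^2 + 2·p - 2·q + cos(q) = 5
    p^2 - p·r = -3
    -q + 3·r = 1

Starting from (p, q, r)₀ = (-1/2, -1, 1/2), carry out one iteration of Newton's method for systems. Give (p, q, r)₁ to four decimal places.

(4.7182, 26.4640, 9.1547)

At (-1/2, -1, 1/2): F = (-4.709698, 3.5000, 1.5000).
Jacobian J = [[-10·p + 2, -sin(q) - 2, 0], [2·p - r, 0, -p], [0, -1, 3]].
At the point, J = [[7.0000, -1.158529, 0.0000], [-1.5000, 0.0000, 0.5000], [0.0000, -1.0000, 3.0000]] (det J = -1.713381).
Solving J·Δ = −F gives Δ = (5.2182, 27.4640, 8.6547).
Then the next iterate is (p, q, r)₁ = (4.7182, 26.4640, 9.1547).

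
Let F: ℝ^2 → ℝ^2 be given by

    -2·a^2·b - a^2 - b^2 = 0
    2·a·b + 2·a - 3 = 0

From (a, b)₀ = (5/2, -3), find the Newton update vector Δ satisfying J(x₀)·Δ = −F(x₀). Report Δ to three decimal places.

(-0.270, 2.384)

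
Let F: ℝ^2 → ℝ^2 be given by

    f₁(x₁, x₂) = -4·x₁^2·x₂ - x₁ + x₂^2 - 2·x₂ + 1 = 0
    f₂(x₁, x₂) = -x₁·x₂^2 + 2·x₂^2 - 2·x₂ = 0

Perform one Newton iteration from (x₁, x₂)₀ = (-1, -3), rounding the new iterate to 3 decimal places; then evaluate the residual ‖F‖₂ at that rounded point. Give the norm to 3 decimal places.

At (-1, -3): F = (29.000, 33.000).
Jacobian J = [[-8·x₁·x₂ - 1, -4·x₁^2 + 2·x₂ - 2], [-x₂^2, -2·x₁·x₂ + 4·x₂ - 2]].
At the point, J = [[-25.000, -12.000], [-9.000, -20.000]] (det J = 392.000).
Solving J·Δ = −F gives Δ = (0.469, 1.439).
Then the next iterate is (x₁, x₂)₁ = (-0.531, -1.561).
Re-evaluating at (-0.531, -1.561): F = (8.85029, 9.28934), so ‖F‖₂ = 12.830.

12.830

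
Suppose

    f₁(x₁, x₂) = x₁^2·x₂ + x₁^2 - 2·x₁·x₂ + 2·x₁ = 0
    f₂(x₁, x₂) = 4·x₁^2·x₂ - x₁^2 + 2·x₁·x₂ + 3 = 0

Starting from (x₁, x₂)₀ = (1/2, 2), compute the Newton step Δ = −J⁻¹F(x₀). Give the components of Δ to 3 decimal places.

At (1/2, 2): F = (-0.250, 6.750).
Jacobian J = [[2·x₁·x₂ + 2·x₁ - 2·x₂ + 2, x₁^2 - 2·x₁], [8·x₁·x₂ - 2·x₁ + 2·x₂, 4·x₁^2 + 2·x₁]].
At the point, J = [[1.000, -0.750], [11.000, 2.000]] (det J = 10.250).
Solving J·Δ = −F gives Δ = (-0.445, -0.927).

(-0.445, -0.927)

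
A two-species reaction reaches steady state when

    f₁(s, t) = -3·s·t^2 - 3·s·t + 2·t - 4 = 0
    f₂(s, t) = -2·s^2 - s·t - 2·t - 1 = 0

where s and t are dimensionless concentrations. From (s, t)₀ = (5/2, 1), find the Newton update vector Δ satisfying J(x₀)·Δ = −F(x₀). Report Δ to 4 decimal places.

At (5/2, 1): F = (-17.0000, -18.0000).
Jacobian J = [[-3·t^2 - 3·t, -6·s·t - 3·s + 2], [-4·s - t, -s - 2]].
At the point, J = [[-6.0000, -20.5000], [-11.0000, -4.5000]] (det J = -198.5000).
Solving J·Δ = −F gives Δ = (-1.4736, -0.3980).

(-1.4736, -0.3980)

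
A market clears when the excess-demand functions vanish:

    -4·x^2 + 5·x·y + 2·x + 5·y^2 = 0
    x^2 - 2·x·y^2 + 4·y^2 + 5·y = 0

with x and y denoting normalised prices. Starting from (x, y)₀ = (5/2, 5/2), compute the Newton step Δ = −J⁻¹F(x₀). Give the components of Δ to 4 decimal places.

(1.6667, -0.8889)

At (5/2, 5/2): F = (42.5000, 12.5000).
Jacobian J = [[-8·x + 5·y + 2, 5·x + 10·y], [2·x - 2·y^2, -4·x·y + 8·y + 5]].
At the point, J = [[-5.5000, 37.5000], [-7.5000, 0.0000]] (det J = 281.2500).
Solving J·Δ = −F gives Δ = (1.6667, -0.8889).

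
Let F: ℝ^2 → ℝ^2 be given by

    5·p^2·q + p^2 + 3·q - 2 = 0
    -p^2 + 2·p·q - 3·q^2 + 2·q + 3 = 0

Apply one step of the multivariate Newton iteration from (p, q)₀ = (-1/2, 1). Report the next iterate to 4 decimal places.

At (-1/2, 1): F = (2.5000, 0.7500).
Jacobian J = [[10·p·q + 2·p, 5·p^2 + 3], [-2·p + 2·q, 2·p - 6·q + 2]].
At the point, J = [[-6.0000, 4.2500], [3.0000, -5.0000]] (det J = 17.2500).
Solving J·Δ = −F gives Δ = (0.9094, 0.6957).
Then the next iterate is (p, q)₁ = (0.4094, 1.6957).

(0.4094, 1.6957)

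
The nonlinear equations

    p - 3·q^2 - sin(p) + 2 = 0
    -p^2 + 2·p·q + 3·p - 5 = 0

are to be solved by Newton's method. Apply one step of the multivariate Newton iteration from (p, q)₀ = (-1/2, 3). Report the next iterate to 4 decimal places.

(0.3366, 1.6157)

At (-1/2, 3): F = (-25.020574, -9.7500).
Jacobian J = [[-cos(p) + 1, -6·q], [-2·p + 2·q + 3, 2·p]].
At the point, J = [[0.122417, -18.0000], [10.0000, -1.0000]] (det J = 179.877583).
Solving J·Δ = −F gives Δ = (0.8366, -1.3843).
Then the next iterate is (p, q)₁ = (0.3366, 1.6157).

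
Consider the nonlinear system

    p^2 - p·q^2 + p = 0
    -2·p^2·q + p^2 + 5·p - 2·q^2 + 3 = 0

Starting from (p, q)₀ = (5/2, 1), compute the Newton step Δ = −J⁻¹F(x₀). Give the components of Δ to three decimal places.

(-0.811, 0.439)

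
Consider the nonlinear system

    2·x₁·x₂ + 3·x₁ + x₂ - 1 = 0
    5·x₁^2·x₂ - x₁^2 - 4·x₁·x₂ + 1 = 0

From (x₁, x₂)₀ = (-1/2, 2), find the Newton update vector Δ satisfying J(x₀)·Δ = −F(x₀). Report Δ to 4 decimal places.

(0.3571, -0.3626)

At (-1/2, 2): F = (-2.5000, 7.2500).
Jacobian J = [[2·x₂ + 3, 2·x₁ + 1], [10·x₁·x₂ - 2·x₁ - 4·x₂, 5·x₁^2 - 4·x₁]].
At the point, J = [[7.0000, 0.0000], [-17.0000, 3.2500]] (det J = 22.7500).
Solving J·Δ = −F gives Δ = (0.3571, -0.3626).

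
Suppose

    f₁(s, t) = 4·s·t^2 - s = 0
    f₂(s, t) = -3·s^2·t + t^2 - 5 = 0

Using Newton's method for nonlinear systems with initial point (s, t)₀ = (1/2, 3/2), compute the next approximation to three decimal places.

(-0.217, 1.789)

At (1/2, 3/2): F = (4.000, -3.875).
Jacobian J = [[4·t^2 - 1, 8·s·t], [-6·s·t, -3·s^2 + 2·t]].
At the point, J = [[8.000, 6.000], [-4.500, 2.250]] (det J = 45.000).
Solving J·Δ = −F gives Δ = (-0.717, 0.289).
Then the next iterate is (s, t)₁ = (-0.217, 1.789).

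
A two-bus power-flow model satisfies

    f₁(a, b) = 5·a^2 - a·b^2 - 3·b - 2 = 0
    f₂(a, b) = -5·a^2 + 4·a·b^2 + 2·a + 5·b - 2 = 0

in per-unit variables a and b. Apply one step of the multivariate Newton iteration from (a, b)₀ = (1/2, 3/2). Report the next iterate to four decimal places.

At (1/2, 3/2): F = (-6.3750, 9.7500).
Jacobian J = [[10·a - b^2, -2·a·b - 3], [-10·a + 4·b^2 + 2, 8·a·b + 5]].
At the point, J = [[2.7500, -4.5000], [6.0000, 11.0000]] (det J = 57.2500).
Solving J·Δ = −F gives Δ = (0.4585, -1.1365).
Then the next iterate is (a, b)₁ = (0.9585, 0.3635).

(0.9585, 0.3635)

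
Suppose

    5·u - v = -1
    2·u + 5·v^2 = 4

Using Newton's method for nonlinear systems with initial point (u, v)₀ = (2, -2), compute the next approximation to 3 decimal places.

At (2, -2): F = (13.000, 20.000).
Jacobian J = [[5, -1], [2, 10·v]].
At the point, J = [[5.000, -1.000], [2.000, -20.000]] (det J = -98.000).
Solving J·Δ = −F gives Δ = (-2.449, 0.755).
Then the next iterate is (u, v)₁ = (-0.449, -1.245).

(-0.449, -1.245)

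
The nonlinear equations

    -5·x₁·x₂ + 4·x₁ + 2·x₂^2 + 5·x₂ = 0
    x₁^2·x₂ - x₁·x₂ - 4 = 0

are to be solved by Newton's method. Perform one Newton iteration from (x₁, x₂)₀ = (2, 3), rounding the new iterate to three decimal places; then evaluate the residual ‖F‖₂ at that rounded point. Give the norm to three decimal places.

4.739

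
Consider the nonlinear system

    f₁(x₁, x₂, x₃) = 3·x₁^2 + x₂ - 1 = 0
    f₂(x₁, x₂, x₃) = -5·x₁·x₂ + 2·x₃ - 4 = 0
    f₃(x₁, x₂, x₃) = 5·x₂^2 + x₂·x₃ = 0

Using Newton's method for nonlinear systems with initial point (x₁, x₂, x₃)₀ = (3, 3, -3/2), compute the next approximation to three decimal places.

(1.481, 1.347, 0.706)

At (3, 3, -3/2): F = (29.000, -52.000, 40.500).
Jacobian J = [[6·x₁, 1, 0], [-5·x₂, -5·x₁, 2], [0, 10·x₂ + x₃, x₂]].
At the point, J = [[18.000, 1.000, 0.000], [-15.000, -15.000, 2.000], [0.000, 28.500, 3.000]] (det J = -1791.000).
Solving J·Δ = −F gives Δ = (-1.519, -1.653, 2.206).
Then the next iterate is (x₁, x₂, x₃)₁ = (1.481, 1.347, 0.706).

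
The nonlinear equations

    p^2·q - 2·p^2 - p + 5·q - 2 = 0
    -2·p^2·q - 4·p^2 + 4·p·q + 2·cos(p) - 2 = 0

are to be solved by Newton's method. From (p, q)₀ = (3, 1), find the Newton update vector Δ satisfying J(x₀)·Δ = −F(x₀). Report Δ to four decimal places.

(-1.4125, -0.0634)

At (3, 1): F = (-9.0000, -45.979985).
Jacobian J = [[2·p·q - 4·p - 1, p^2 + 5], [-4·p·q - 8·p + 4·q - 2·sin(p), -2·p^2 + 4·p]].
At the point, J = [[-7.0000, 14.0000], [-32.282240, -6.0000]] (det J = 493.951360).
Solving J·Δ = −F gives Δ = (-1.4125, -0.0634).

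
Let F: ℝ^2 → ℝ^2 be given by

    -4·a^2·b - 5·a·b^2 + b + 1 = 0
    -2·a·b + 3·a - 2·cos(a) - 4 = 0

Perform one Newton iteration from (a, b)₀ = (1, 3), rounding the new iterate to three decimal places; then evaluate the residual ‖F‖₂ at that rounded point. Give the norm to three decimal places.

At (1, 3): F = (-53.000, -8.08060).
Jacobian J = [[-8·a·b - 5·b^2, -4·a^2 - 10·a·b + 1], [-2·b + 2·sin(a) + 3, -2·a]].
At the point, J = [[-69.000, -33.000], [-1.31706, -2.000]] (det J = 94.53708).
Solving J·Δ = −F gives Δ = (1.699, -5.159).
Then the next iterate is (a, b)₁ = (2.699, -2.159).
Re-evaluating at (2.699, -2.159): F = (-1.15317, 17.55857), so ‖F‖₂ = 17.596.

17.596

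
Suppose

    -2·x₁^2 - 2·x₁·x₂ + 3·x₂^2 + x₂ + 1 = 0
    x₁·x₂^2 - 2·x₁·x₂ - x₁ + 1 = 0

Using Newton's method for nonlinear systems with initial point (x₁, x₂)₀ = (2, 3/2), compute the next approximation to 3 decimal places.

(2.478, 3.168)

At (2, 3/2): F = (-4.750, -2.500).
Jacobian J = [[-4·x₁ - 2·x₂, -2·x₁ + 6·x₂ + 1], [x₂^2 - 2·x₂ - 1, 2·x₁·x₂ - 2·x₁]].
At the point, J = [[-11.000, 6.000], [-1.750, 2.000]] (det J = -11.500).
Solving J·Δ = −F gives Δ = (0.478, 1.668).
Then the next iterate is (x₁, x₂)₁ = (2.478, 3.168).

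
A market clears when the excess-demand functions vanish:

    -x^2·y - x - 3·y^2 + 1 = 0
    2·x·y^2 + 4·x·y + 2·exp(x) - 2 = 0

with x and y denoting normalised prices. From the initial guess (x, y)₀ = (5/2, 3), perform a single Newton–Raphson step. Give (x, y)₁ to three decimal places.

(1.806, 1.510)

At (5/2, 3): F = (-47.250, 97.36499).
Jacobian J = [[-2·x·y - 1, -x^2 - 6·y], [2·y^2 + 4·y + 2·exp(x), 4·x·y + 4·x]].
At the point, J = [[-16.000, -24.250], [54.36499, 40.000]] (det J = 678.35096).
Solving J·Δ = −F gives Δ = (-0.694, -1.490).
Then the next iterate is (x, y)₁ = (1.806, 1.510).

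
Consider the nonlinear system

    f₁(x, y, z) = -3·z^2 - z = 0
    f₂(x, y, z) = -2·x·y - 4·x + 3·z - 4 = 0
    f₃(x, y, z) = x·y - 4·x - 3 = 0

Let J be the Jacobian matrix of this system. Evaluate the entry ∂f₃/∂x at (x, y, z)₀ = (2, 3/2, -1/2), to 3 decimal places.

-2.500

∂f₃/∂x = y - 4.
At (2, 3/2, -1/2) this is -2.500.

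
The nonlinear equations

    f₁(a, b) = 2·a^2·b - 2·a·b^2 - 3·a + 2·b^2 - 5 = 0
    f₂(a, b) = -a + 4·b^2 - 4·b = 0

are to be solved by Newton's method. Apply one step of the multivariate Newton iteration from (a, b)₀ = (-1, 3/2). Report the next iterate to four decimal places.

(-0.7447, 1.0319)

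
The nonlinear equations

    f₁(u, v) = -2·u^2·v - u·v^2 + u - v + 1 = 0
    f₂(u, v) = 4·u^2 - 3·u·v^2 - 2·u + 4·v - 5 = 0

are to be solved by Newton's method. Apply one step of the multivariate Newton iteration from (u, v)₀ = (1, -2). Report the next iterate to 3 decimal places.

At (1, -2): F = (4.000, -23.000).
Jacobian J = [[-4·u·v - v^2 + 1, -2·u^2 - 2·u·v - 1], [8·u - 3·v^2 - 2, -6·u·v + 4]].
At the point, J = [[5.000, 1.000], [-6.000, 16.000]] (det J = 86.000).
Solving J·Δ = −F gives Δ = (-1.012, 1.058).
Then the next iterate is (u, v)₁ = (-0.012, -0.942).

(-0.012, -0.942)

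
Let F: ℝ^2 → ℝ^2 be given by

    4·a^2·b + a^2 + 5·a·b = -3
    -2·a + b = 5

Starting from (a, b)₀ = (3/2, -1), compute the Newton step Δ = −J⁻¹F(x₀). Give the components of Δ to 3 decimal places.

At (3/2, -1): F = (-11.250, -9.000).
Jacobian J = [[8·a·b + 2·a + 5·b, 4·a^2 + 5·a], [-2, 1]].
At the point, J = [[-14.000, 16.500], [-2.000, 1.000]] (det J = 19.000).
Solving J·Δ = −F gives Δ = (-7.224, -5.447).

(-7.224, -5.447)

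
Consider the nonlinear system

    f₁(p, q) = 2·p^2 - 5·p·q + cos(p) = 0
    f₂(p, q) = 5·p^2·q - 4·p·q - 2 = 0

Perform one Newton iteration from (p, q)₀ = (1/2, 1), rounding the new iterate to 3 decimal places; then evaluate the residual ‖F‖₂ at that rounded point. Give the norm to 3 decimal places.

17.844

At (1/2, 1): F = (-1.12242, -2.750).
Jacobian J = [[4·p - 5·q - sin(p), -5·p], [10·p·q - 4·q, 5·p^2 - 4·p]].
At the point, J = [[-3.47943, -2.500], [1.000, -0.750]] (det J = 5.10957).
Solving J·Δ = −F gives Δ = (1.181, -2.092).
Then the next iterate is (p, q)₁ = (1.681, -1.092).
Re-evaluating at (1.681, -1.092): F = (14.71980, -10.08605), so ‖F‖₂ = 17.844.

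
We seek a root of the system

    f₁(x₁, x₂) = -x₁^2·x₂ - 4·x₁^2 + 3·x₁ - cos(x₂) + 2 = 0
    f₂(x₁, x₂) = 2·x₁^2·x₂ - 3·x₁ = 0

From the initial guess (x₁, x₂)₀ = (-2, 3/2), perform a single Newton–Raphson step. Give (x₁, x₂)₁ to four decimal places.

(-1.0028, 1.1197)

At (-2, 3/2): F = (-26.070737, 18.0000).
Jacobian J = [[-2·x₁·x₂ - 8·x₁ + 3, -x₁^2 + sin(x₂)], [4·x₁·x₂ - 3, 2·x₁^2]].
At the point, J = [[25.0000, -3.002505], [-15.0000, 8.0000]] (det J = 154.962425).
Solving J·Δ = −F gives Δ = (0.9972, -0.3803).
Then the next iterate is (x₁, x₂)₁ = (-1.0028, 1.1197).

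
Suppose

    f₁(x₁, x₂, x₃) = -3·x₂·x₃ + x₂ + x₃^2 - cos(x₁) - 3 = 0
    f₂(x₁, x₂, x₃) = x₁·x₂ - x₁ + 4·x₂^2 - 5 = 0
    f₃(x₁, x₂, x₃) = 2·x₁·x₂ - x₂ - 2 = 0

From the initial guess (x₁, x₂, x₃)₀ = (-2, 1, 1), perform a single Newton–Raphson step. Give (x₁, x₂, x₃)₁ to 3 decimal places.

At (-2, 1, 1): F = (-3.58385, -1.000, -7.000).
Jacobian J = [[sin(x₁), -3·x₃ + 1, -3·x₂ + 2·x₃], [x₂ - 1, x₁ + 8·x₂, 0], [2·x₂, 2·x₁ - 1, 0]].
At the point, J = [[-0.90930, -2.000, -1.000], [0.000, 6.000, 0.000], [2.000, -5.000, 0.000]] (det J = 12.000).
Solving J·Δ = −F gives Δ = (3.917, 0.167, -7.479).
Then the next iterate is (x₁, x₂, x₃)₁ = (1.917, 1.167, -6.479).

(1.917, 1.167, -6.479)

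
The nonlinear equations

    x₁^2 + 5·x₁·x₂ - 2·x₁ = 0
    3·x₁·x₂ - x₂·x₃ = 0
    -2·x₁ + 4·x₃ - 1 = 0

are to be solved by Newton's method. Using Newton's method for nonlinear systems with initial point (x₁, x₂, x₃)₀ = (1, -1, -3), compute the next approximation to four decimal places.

At (1, -1, -3): F = (-6.0000, -6.0000, -15.0000).
Jacobian J = [[2·x₁ + 5·x₂ - 2, 5·x₁, 0], [3·x₂, 3·x₁ - x₃, -x₂], [-2, 0, 4]].
At the point, J = [[-5.0000, 5.0000, 0.0000], [-3.0000, 6.0000, 1.0000], [-2.0000, 0.0000, 4.0000]] (det J = -70.0000).
Solving J·Δ = −F gives Δ = (-1.4143, -0.2143, 3.0429).
Then the next iterate is (x₁, x₂, x₃)₁ = (-0.4143, -1.2143, 0.0429).

(-0.4143, -1.2143, 0.0429)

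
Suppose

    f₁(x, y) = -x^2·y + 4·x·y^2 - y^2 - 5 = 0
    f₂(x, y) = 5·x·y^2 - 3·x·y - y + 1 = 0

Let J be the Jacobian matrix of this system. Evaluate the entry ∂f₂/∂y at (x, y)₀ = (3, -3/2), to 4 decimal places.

-55.0000

∂f₂/∂y = 10·x·y - 3·x - 1.
At (3, -3/2) this is -55.0000.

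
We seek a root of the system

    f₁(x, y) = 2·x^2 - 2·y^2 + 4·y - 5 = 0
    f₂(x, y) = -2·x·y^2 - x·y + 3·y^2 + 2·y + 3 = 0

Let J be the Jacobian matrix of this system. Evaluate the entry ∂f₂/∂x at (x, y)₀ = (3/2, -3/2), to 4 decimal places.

-3.0000

∂f₂/∂x = -2·y^2 - y.
At (3/2, -3/2) this is -3.0000.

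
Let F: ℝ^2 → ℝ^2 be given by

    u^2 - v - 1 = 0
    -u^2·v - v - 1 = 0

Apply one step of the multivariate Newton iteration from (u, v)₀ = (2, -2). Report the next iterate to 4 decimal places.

At (2, -2): F = (5.0000, 9.0000).
Jacobian J = [[2·u, -1], [-2·u·v, -u^2 - 1]].
At the point, J = [[4.0000, -1.0000], [8.0000, -5.0000]] (det J = -12.0000).
Solving J·Δ = −F gives Δ = (-1.3333, -0.3333).
Then the next iterate is (u, v)₁ = (0.6667, -2.3333).

(0.6667, -2.3333)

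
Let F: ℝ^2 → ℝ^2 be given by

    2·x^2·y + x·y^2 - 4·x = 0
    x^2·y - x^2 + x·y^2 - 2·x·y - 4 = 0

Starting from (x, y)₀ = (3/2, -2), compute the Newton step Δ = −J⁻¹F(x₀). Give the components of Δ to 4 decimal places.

(-0.7877, 0.3019)

At (3/2, -2): F = (-9.0000, 1.2500).
Jacobian J = [[4·x·y + y^2 - 4, 2·x^2 + 2·x·y], [2·x·y - 2·x + y^2 - 2·y, x^2 + 2·x·y - 2·x]].
At the point, J = [[-12.0000, -1.5000], [-1.0000, -6.7500]] (det J = 79.5000).
Solving J·Δ = −F gives Δ = (-0.7877, 0.3019).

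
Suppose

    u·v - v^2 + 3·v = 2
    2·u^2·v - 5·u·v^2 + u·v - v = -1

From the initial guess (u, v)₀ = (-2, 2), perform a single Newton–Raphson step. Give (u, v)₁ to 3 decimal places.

(-4.250, -0.833)

At (-2, 2): F = (-4.000, 51.000).
Jacobian J = [[v, u - 2·v + 3], [4·u·v - 5·v^2 + v, 2·u^2 - 10·u·v + u - 1]].
At the point, J = [[2.000, -3.000], [-34.000, 45.000]] (det J = -12.000).
Solving J·Δ = −F gives Δ = (-2.250, -2.833).
Then the next iterate is (u, v)₁ = (-4.250, -0.833).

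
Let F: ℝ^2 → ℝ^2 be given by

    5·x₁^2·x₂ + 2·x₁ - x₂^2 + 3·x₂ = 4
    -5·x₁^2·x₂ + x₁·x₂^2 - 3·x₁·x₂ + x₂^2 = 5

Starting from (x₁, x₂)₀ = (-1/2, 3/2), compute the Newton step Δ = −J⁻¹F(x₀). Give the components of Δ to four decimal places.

At (-1/2, 3/2): F = (-0.8750, -3.5000).
Jacobian J = [[10·x₁·x₂ + 2, 5·x₁^2 - 2·x₂ + 3], [-10·x₁·x₂ + x₂^2 - 3·x₂, -5·x₁^2 + 2·x₁·x₂ - 3·x₁ + 2·x₂]].
At the point, J = [[-5.5000, 1.2500], [5.2500, 1.7500]] (det J = -16.1875).
Solving J·Δ = −F gives Δ = (0.1757, 1.4730).

(0.1757, 1.4730)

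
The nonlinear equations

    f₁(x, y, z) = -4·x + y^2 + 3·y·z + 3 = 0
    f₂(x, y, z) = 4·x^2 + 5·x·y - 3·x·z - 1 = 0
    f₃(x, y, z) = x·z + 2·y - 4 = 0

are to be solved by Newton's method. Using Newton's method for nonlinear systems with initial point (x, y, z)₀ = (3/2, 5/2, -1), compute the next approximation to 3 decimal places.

At (3/2, 5/2, -1): F = (-4.250, 31.250, -0.500).
Jacobian J = [[-4, 2·y + 3·z, 3·y], [8·x + 5·y - 3·z, 5·x, -3·x], [z, 2, x]].
At the point, J = [[-4.000, 2.000, 7.500], [27.500, 7.500, -4.500], [-1.000, 2.000, 1.500]] (det J = 314.250).
Solving J·Δ = −F gives Δ = (-1.023, -0.347, 0.113).
Then the next iterate is (x, y, z)₁ = (0.477, 2.153, -0.887).

(0.477, 2.153, -0.887)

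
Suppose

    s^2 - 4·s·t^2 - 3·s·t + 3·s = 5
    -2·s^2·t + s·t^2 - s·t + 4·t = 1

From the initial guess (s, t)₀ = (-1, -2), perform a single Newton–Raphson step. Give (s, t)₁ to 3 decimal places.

At (-1, -2): F = (3.000, -11.000).
Jacobian J = [[2·s - 4·t^2 - 3·t + 3, -8·s·t - 3·s], [-4·s·t + t^2 - t, -2·s^2 + 2·s·t - s + 4]].
At the point, J = [[-9.000, -13.000], [-2.000, 7.000]] (det J = -89.000).
Solving J·Δ = −F gives Δ = (-1.371, 1.180).
Then the next iterate is (s, t)₁ = (-2.371, -0.820).

(-2.371, -0.820)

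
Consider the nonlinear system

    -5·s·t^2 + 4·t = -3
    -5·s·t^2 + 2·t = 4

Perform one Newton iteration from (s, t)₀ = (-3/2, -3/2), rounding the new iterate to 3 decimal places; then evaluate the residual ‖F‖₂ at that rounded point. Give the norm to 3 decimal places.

At (-3/2, -3/2): F = (13.875, 9.875).
Jacobian J = [[-5·t^2, -10·s·t + 4], [-5·t^2, -10·s·t + 2]].
At the point, J = [[-11.250, -18.500], [-11.250, -20.500]] (det J = 22.500).
Solving J·Δ = −F gives Δ = (4.522, -2.000).
Then the next iterate is (s, t)₁ = (3.022, -3.500).
Re-evaluating at (3.022, -3.500): F = (-196.09750, -196.09750), so ‖F‖₂ = 277.324.

277.324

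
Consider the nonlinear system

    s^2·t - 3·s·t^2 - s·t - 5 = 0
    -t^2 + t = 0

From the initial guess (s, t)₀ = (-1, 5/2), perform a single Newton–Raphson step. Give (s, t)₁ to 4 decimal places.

At (-1, 5/2): F = (18.7500, -3.7500).
Jacobian J = [[2·s·t - 3·t^2 - t, s^2 - 6·s·t - s], [0, -2·t + 1]].
At the point, J = [[-26.2500, 17.0000], [0.0000, -4.0000]] (det J = 105.0000).
Solving J·Δ = −F gives Δ = (0.1071, -0.9375).
Then the next iterate is (s, t)₁ = (-0.8929, 1.5625).

(-0.8929, 1.5625)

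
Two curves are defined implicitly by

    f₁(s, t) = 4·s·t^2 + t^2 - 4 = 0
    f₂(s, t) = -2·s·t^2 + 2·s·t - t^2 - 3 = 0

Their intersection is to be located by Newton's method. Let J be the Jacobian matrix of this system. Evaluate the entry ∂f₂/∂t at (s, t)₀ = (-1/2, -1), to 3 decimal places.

-1.000

∂f₂/∂t = -4·s·t + 2·s - 2·t.
At (-1/2, -1) this is -1.000.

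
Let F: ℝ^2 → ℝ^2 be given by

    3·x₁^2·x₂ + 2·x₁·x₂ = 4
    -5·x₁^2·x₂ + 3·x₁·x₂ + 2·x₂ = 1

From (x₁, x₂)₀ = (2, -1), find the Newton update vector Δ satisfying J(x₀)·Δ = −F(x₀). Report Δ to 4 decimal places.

(0.6154, 1.7885)

At (2, -1): F = (-20.0000, 11.0000).
Jacobian J = [[6·x₁·x₂ + 2·x₂, 3·x₁^2 + 2·x₁], [-10·x₁·x₂ + 3·x₂, -5·x₁^2 + 3·x₁ + 2]].
At the point, J = [[-14.0000, 16.0000], [17.0000, -12.0000]] (det J = -104.0000).
Solving J·Δ = −F gives Δ = (0.6154, 1.7885).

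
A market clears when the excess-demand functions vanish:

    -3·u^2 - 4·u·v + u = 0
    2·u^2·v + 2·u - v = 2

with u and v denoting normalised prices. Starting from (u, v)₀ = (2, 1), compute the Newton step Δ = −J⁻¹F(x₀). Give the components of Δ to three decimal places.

(-2.160, 1.800)

At (2, 1): F = (-18.000, 9.000).
Jacobian J = [[-6·u - 4·v + 1, -4·u], [4·u·v + 2, 2·u^2 - 1]].
At the point, J = [[-15.000, -8.000], [10.000, 7.000]] (det J = -25.000).
Solving J·Δ = −F gives Δ = (-2.160, 1.800).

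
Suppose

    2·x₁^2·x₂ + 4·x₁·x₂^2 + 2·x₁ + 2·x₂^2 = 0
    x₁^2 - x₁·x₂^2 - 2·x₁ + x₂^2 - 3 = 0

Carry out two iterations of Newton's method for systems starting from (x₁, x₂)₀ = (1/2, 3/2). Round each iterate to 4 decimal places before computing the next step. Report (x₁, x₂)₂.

(-0.3813, 1.2436)

At (1/2, 3/2): F = (10.7500, -2.6250).
Jacobian J = [[4·x₁·x₂ + 4·x₂^2 + 2, 2·x₁^2 + 8·x₁·x₂ + 4·x₂], [2·x₁ - x₂^2 - 2, -2·x₁·x₂ + 2·x₂]].
At the point, J = [[14.0000, 12.5000], [-3.2500, 1.5000]] (det J = 61.6250).
Solving J·Δ = −F gives Δ = (-0.7941, 0.0294).
Then the next iterate is (x₁, x₂)₁ = (-0.2941, 1.5294).
Round to (-0.2941, 1.5294) and repeat: F = (1.602824, 0.701678), J = [[9.557071, 2.692217], [-4.927264, 3.958393]].
Δ = (-0.0872, -0.2858), so (x₁, x₂)₂ = (-0.3813, 1.2436).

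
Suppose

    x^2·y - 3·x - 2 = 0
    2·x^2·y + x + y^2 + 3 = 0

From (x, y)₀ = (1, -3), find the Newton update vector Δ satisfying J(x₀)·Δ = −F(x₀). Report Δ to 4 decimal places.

At (1, -3): F = (-8.0000, 7.0000).
Jacobian J = [[2·x·y - 3, x^2], [4·x·y + 1, 2·x^2 + 2·y]].
At the point, J = [[-9.0000, 1.0000], [-11.0000, -4.0000]] (det J = 47.0000).
Solving J·Δ = −F gives Δ = (-0.5319, 3.2128).

(-0.5319, 3.2128)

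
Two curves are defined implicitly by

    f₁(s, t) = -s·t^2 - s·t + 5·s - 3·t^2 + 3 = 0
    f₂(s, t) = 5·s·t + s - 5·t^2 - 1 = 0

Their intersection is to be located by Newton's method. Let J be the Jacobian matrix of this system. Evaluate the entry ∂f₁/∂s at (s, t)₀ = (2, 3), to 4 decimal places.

∂f₁/∂s = -t^2 - t + 5.
At (2, 3) this is -7.0000.

-7.0000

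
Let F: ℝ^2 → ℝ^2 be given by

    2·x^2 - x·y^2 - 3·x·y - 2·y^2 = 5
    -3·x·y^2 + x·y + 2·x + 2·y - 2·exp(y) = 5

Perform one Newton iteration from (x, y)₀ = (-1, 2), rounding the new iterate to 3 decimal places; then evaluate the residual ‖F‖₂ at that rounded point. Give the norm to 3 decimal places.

38.190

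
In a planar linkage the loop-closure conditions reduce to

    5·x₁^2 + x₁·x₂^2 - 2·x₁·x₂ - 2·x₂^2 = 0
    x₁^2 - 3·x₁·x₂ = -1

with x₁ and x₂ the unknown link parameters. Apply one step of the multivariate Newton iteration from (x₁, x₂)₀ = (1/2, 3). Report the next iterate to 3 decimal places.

(0.395, 1.391)

At (1/2, 3): F = (-15.250, -3.250).
Jacobian J = [[10·x₁ + x₂^2 - 2·x₂, 2·x₁·x₂ - 2·x₁ - 4·x₂], [2·x₁ - 3·x₂, -3·x₁]].
At the point, J = [[8.000, -10.000], [-8.000, -1.500]] (det J = -92.000).
Solving J·Δ = −F gives Δ = (-0.105, -1.609).
Then the next iterate is (x₁, x₂)₁ = (0.395, 1.391).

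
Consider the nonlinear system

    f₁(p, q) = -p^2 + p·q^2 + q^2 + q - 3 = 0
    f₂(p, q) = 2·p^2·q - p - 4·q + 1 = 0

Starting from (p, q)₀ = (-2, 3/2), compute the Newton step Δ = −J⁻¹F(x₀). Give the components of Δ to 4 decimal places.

(-13.0000, -44.5000)

At (-2, 3/2): F = (-7.7500, 9.0000).
Jacobian J = [[-2·p + q^2, 2·p·q + 2·q + 1], [4·p·q - 1, 2·p^2 - 4]].
At the point, J = [[6.2500, -2.0000], [-13.0000, 4.0000]] (det J = -1.0000).
Solving J·Δ = −F gives Δ = (-13.0000, -44.5000).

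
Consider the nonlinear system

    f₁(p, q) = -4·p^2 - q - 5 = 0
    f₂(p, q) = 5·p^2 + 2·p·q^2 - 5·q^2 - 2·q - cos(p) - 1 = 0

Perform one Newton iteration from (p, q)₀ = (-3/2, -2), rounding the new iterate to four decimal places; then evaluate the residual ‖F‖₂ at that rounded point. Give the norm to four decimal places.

At (-3/2, -2): F = (-12.0000, -17.820737).
Jacobian J = [[-8·p, -1], [10·p + 2·q^2 + sin(p), 4·p·q - 10·q - 2]].
At the point, J = [[12.0000, -1.0000], [-7.997495, 30.0000]] (det J = 352.002505).
Solving J·Δ = −F gives Δ = (1.0733, 0.8802).
Then the next iterate is (p, q)₁ = (-0.4267, -1.1198).
Re-evaluating at (-0.4267, -1.1198): F = (-4.608492, -6.100255), so ‖F‖₂ = 7.6453.

7.6453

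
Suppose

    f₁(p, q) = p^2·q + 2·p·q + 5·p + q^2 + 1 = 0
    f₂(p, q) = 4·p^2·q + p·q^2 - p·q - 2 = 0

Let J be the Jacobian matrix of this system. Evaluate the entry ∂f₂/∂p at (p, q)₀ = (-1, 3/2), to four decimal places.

∂f₂/∂p = 8·p·q + q^2 - q.
At (-1, 3/2) this is -11.2500.

-11.2500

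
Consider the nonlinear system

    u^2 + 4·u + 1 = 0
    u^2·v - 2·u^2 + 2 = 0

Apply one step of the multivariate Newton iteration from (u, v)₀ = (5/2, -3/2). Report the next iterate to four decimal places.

At (5/2, -3/2): F = (17.2500, -19.8750).
Jacobian J = [[2·u + 4, 0], [2·u·v - 4·u, u^2]].
At the point, J = [[9.0000, 0.0000], [-17.5000, 6.2500]] (det J = 56.2500).
Solving J·Δ = −F gives Δ = (-1.9167, -2.1867).
Then the next iterate is (u, v)₁ = (0.5833, -3.6867).

(0.5833, -3.6867)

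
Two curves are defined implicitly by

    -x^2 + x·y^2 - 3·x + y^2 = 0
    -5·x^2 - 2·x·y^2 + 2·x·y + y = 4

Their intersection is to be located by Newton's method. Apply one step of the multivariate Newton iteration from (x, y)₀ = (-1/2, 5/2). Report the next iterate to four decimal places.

(-1.2045, 1.9477)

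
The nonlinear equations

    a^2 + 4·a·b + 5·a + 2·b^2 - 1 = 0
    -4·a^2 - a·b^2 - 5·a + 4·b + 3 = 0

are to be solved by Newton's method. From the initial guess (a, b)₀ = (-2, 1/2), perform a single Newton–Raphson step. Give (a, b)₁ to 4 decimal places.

(-1.2000, -0.8500)

At (-2, 1/2): F = (-10.5000, -0.5000).
Jacobian J = [[2·a + 4·b + 5, 4·a + 4·b], [-8·a - b^2 - 5, -2·a·b + 4]].
At the point, J = [[3.0000, -6.0000], [10.7500, 6.0000]] (det J = 82.5000).
Solving J·Δ = −F gives Δ = (0.8000, -1.3500).
Then the next iterate is (a, b)₁ = (-1.2000, -0.8500).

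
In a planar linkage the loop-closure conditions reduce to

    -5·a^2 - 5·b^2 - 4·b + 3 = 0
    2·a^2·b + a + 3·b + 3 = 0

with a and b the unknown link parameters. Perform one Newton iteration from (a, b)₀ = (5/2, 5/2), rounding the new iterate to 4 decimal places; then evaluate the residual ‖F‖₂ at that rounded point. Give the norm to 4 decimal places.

22.7587

At (5/2, 5/2): F = (-69.5000, 44.2500).
Jacobian J = [[-10·a, -10·b - 4], [4·a·b + 1, 2·a^2 + 3]].
At the point, J = [[-25.0000, -29.0000], [26.0000, 15.5000]] (det J = 366.5000).
Solving J·Δ = −F gives Δ = (-0.5621, -1.9120).
Then the next iterate is (a, b)₁ = (1.9379, 0.5880).
Re-evaluating at (1.9379, 0.5880): F = (-19.858002, 11.118317), so ‖F‖₂ = 22.7587.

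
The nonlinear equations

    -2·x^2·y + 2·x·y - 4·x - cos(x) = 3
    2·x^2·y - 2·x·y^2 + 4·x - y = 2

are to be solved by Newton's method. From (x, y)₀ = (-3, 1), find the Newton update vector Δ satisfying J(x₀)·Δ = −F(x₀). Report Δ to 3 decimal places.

At (-3, 1): F = (-14.01001, 9.000).
Jacobian J = [[-4·x·y + 2·y + sin(x) - 4, -2·x^2 + 2·x], [4·x·y - 2·y^2 + 4, 2·x^2 - 4·x·y - 1]].
At the point, J = [[9.85888, -24.000], [-10.000, 29.000]] (det J = 45.90752).
Solving J·Δ = −F gives Δ = (4.145, 1.119).

(4.145, 1.119)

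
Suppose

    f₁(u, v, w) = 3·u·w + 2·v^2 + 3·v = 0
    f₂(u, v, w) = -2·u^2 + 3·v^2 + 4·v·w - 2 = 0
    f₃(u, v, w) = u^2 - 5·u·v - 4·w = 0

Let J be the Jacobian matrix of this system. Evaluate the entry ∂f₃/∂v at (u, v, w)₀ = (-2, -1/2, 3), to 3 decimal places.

10.000

∂f₃/∂v = -5·u.
At (-2, -1/2, 3) this is 10.000.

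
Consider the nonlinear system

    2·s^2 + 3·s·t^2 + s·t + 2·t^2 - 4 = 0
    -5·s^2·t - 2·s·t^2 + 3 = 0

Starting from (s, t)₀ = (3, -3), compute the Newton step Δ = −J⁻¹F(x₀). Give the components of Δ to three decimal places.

At (3, -3): F = (104.000, 84.000).
Jacobian J = [[4·s + 3·t^2 + t, 6·s·t + s + 4·t], [-10·s·t - 2·t^2, -5·s^2 - 4·s·t]].
At the point, J = [[36.000, -63.000], [72.000, -9.000]] (det J = 4212.000).
Solving J·Δ = −F gives Δ = (-1.034, 1.060).

(-1.034, 1.060)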